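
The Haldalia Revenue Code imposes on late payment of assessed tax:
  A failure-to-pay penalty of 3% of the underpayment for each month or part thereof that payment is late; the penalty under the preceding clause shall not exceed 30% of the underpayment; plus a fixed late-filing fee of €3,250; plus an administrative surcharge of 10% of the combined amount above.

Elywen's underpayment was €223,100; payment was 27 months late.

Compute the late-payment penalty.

€77,198

Accrued rate: 3% × 27 = 81%, capped at 30% → 30%
Failure-to-pay penalty: 30% of €223,100 = €66,930
Penalty before surcharge: €66,930 + €3,250 = €70,180
Administrative surcharge: 10% of €70,180 = €7,018
Total penalty: €70,180 + €7,018 = €77,198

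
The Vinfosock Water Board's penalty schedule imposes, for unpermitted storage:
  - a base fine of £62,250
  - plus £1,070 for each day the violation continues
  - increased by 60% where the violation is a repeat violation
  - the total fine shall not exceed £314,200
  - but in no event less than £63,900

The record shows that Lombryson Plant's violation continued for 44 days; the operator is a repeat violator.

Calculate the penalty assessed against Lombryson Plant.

£174,928

Per-day component: 44 × £1,070 = £47,080
Base plus per-day: £62,250 + £47,080 = £109,330
Enhancement: 60% of £109,330 = £65,598
Enhanced fine: £109,330 + £65,598 = £174,928
Cap at £314,200: £174,928 is within the cap, no reduction.
Minimum £63,900: £174,928 meets the minimum, no increase.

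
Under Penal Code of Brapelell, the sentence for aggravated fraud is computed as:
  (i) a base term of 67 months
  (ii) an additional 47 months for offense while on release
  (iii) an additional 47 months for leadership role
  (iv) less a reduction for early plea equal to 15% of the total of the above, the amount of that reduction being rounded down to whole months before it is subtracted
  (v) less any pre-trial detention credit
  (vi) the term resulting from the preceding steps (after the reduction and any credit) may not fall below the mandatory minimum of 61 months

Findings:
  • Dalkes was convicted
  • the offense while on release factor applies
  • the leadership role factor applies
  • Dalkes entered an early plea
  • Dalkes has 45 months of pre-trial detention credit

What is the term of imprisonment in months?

92 months

Offense while on release enhancement: +47 months
Leadership role enhancement: +47 months
Adjusted term: 67 months + 47 months + 47 months = 161 months
Early plea reduction: 15% of 161 months = 24 months (rounded down)
After reduction: 161 − 24 = 137 months
Less pre-trial detention credit: 137 months − 45 months = 92 months
Minimum 61 months: 92 months meets the minimum, no increase.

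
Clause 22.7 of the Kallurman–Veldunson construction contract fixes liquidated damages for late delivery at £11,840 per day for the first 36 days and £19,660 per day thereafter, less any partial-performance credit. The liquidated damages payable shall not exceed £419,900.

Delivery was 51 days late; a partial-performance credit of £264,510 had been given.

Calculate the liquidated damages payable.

First 36 days: 36 × £11,840 = £426,240
Remaining days: (51 − 36) × £19,660 = £294,900
Accrued per-day damages: £426,240 + £294,900 = £721,140
Less partial-performance credit: £721,140 − £264,510 = £456,630
Cap at £419,900: £456,630 exceeds the cap → £419,900

£419,900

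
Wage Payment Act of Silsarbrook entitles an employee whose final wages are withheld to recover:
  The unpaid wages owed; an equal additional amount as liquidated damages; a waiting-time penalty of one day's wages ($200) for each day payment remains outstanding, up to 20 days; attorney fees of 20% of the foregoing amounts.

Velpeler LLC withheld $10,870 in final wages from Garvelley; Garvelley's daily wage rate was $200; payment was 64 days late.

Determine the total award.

$30,888

Liquidated damages (equal amount): $10,870
Penalty days: min(64, 20) = 20
Waiting-time penalty: 20 × $200 = $4,000
Subtotal: $10,870 + $10,870 + $4,000 = $25,740
Attorney fees: 20% of $25,740 = $5,148
Total award: $25,740 + $5,148 = $30,888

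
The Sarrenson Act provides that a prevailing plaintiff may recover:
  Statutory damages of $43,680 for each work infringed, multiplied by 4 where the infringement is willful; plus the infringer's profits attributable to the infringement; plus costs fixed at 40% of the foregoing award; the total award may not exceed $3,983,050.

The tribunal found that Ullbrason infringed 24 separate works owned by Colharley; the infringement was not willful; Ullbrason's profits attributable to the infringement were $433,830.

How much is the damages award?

$2,075,010

Statutory damages: 24 × $43,680 = $1,048,320
Infringement not willful: no ×4 enhancement.
Combined award: $1,048,320 + $433,830 = $1,482,150
Costs: 40% of $1,482,150 = $592,860
Award plus costs: $1,482,150 + $592,860 = $2,075,010
Cap at $3,983,050: $2,075,010 is within the cap, no reduction.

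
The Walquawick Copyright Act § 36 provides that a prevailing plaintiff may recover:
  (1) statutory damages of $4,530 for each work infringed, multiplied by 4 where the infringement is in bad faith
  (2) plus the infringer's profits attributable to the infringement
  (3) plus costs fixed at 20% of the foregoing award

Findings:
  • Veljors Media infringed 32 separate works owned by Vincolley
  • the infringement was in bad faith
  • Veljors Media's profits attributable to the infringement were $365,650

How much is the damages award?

$1,134,588

Statutory damages: 32 × $4,530 = $144,960
Multiplied by 4: 4 × $144,960 = $579,840
Combined award: $579,840 + $365,650 = $945,490
Costs: 20% of $945,490 = $189,098
Award plus costs: $945,490 + $189,098 = $1,134,588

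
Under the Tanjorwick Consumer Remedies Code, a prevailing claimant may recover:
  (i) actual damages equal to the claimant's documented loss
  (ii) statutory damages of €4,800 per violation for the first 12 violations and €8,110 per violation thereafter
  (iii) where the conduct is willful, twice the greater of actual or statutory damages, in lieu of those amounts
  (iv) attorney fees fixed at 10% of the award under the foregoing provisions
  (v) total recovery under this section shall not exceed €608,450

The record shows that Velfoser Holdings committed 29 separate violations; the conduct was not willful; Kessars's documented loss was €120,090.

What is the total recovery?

€347,116

First 12 violations: 12 × €4,800 = €57,600
Remaining violations: (29 − 12) × €8,110 = €137,870
Statutory damages: €57,600 + €137,870 = €195,470
Conduct not willful: the in-lieu enhancement does not apply.
Actual plus statutory damages: €120,090 + €195,470 = €315,560
Attorney fees: 10% of €315,560 = €31,556
Total before cap: €315,560 + €31,556 = €347,116
Cap at €608,450: €347,116 is within the cap, no reduction.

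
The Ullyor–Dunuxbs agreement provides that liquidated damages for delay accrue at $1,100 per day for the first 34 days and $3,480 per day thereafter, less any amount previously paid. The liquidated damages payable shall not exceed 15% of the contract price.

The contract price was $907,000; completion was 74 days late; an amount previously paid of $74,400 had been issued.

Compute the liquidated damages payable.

First 34 days: 34 × $1,100 = $37,400
Remaining days: (74 − 34) × $3,480 = $139,200
Accrued per-day damages: $37,400 + $139,200 = $176,600
Less amount previously paid: $176,600 − $74,400 = $102,200
Cap: 15% of $907,000 = $136,050
Cap at $136,050: $102,200 is within the cap, no reduction.

$102,200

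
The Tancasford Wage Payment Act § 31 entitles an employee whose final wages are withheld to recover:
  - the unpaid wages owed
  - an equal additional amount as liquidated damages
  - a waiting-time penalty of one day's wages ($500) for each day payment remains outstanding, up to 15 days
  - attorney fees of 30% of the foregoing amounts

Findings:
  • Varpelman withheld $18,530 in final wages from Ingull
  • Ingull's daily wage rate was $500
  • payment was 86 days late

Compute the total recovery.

Liquidated damages (equal amount): $18,530
Penalty days: min(86, 15) = 15
Waiting-time penalty: 15 × $500 = $7,500
Subtotal: $18,530 + $18,530 + $7,500 = $44,560
Attorney fees: 30% of $44,560 = $13,368
Total award: $44,560 + $13,368 = $57,928

$57,928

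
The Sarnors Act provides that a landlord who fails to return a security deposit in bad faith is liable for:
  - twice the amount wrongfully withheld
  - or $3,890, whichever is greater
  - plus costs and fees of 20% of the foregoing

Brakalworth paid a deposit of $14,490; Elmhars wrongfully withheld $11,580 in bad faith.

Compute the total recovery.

Doubled: 2 × $11,580 = $23,160
Minimum $3,890: $23,160 meets the minimum, no increase.
Costs and fees: 20% of $23,160 = $4,632
Total recovery: $23,160 + $4,632 = $27,792

$27,792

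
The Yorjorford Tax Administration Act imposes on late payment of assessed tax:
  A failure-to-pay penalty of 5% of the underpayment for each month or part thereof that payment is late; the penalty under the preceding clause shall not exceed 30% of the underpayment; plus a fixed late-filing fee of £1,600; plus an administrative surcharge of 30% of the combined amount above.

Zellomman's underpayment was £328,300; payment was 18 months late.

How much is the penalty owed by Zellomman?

£130,117

Accrued rate: 5% × 18 = 90%, capped at 30% → 30%
Failure-to-pay penalty: 30% of £328,300 = £98,490
Penalty before surcharge: £98,490 + £1,600 = £100,090
Administrative surcharge: 30% of £100,090 = £30,027
Total penalty: £100,090 + £30,027 = £130,117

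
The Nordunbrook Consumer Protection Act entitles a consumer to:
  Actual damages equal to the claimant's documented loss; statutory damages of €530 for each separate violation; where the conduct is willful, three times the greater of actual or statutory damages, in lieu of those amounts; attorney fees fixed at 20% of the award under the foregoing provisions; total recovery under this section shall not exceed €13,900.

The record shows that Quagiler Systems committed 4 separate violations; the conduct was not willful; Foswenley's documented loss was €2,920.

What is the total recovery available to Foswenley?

Statutory damages: 4 × €530 = €2,120
Conduct not willful: the in-lieu enhancement does not apply.
Actual plus statutory damages: €2,920 + €2,120 = €5,040
Attorney fees: 20% of €5,040 = €1,008
Total before cap: €5,040 + €1,008 = €6,048
Cap at €13,900: €6,048 is within the cap, no reduction.

€6,048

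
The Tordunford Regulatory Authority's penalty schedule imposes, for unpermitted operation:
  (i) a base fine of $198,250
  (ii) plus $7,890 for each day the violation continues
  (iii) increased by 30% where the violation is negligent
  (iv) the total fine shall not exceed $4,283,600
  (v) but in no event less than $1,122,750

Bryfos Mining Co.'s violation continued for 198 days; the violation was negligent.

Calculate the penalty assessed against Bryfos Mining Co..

Per-day component: 198 × $7,890 = $1,562,220
Base plus per-day: $198,250 + $1,562,220 = $1,760,470
Enhancement: 30% of $1,760,470 = $528,141
Enhanced fine: $1,760,470 + $528,141 = $2,288,611
Cap at $4,283,600: $2,288,611 is within the cap, no reduction.
Minimum $1,122,750: $2,288,611 meets the minimum, no increase.

$2,288,611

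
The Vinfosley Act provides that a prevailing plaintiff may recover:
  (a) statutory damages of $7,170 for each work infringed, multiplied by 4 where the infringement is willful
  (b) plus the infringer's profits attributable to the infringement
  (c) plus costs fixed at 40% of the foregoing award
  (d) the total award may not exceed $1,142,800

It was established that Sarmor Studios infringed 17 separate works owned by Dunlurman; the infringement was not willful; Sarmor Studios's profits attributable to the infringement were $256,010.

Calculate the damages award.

Statutory damages: 17 × $7,170 = $121,890
Infringement not willful: no ×4 enhancement.
Combined award: $121,890 + $256,010 = $377,900
Costs: 40% of $377,900 = $151,160
Award plus costs: $377,900 + $151,160 = $529,060
Cap at $1,142,800: $529,060 is within the cap, no reduction.

$529,060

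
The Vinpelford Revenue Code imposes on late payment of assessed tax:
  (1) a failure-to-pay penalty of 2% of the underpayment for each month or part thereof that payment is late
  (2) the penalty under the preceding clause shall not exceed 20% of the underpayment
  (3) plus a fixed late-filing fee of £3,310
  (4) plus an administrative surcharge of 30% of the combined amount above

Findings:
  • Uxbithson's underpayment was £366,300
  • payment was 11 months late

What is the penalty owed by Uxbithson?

£99,541

Accrued rate: 2% × 11 = 22%, capped at 20% → 20%
Failure-to-pay penalty: 20% of £366,300 = £73,260
Penalty before surcharge: £73,260 + £3,310 = £76,570
Administrative surcharge: 30% of £76,570 = £22,971
Total penalty: £76,570 + £22,971 = £99,541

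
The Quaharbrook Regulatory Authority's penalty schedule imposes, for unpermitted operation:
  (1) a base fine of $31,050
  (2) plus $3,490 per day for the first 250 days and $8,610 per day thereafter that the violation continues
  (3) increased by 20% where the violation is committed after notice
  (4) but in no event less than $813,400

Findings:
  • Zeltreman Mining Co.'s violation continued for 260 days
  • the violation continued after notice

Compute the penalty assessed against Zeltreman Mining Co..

Civil penalty: $1,187,580

First 250 days: 250 × $3,490 = $872,500
Remaining days: (260 − 250) × $8,610 = $86,100
Per-day component: $872,500 + $86,100 = $958,600
Base plus per-day: $31,050 + $958,600 = $989,650
Enhancement: 20% of $989,650 = $197,930
Enhanced fine: $989,650 + $197,930 = $1,187,580
Minimum $813,400: $1,187,580 meets the minimum, no increase.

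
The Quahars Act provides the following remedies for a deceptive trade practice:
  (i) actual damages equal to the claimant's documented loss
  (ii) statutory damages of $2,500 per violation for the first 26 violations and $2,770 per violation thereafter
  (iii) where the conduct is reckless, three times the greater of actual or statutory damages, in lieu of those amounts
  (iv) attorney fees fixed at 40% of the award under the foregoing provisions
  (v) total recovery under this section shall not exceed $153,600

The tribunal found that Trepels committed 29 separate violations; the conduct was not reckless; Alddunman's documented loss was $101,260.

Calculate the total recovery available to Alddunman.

First 26 violations: 26 × $2,500 = $65,000
Remaining violations: (29 − 26) × $2,770 = $8,310
Statutory damages: $65,000 + $8,310 = $73,310
Conduct not reckless: the in-lieu enhancement does not apply.
Actual plus statutory damages: $101,260 + $73,310 = $174,570
Attorney fees: 40% of $174,570 = $69,828
Total before cap: $174,570 + $69,828 = $244,398
Cap at $153,600: $244,398 exceeds the cap → $153,600

$153,600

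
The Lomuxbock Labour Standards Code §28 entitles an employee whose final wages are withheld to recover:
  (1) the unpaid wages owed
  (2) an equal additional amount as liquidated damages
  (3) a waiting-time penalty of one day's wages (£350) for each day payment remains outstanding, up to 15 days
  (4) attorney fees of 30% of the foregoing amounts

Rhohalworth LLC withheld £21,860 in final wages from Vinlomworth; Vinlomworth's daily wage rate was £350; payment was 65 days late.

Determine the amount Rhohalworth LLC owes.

Liquidated damages (equal amount): £21,860
Penalty days: min(65, 15) = 15
Waiting-time penalty: 15 × £350 = £5,250
Subtotal: £21,860 + £21,860 + £5,250 = £48,970
Attorney fees: 30% of £48,970 = £14,691
Total award: £48,970 + £14,691 = £63,661

£63,661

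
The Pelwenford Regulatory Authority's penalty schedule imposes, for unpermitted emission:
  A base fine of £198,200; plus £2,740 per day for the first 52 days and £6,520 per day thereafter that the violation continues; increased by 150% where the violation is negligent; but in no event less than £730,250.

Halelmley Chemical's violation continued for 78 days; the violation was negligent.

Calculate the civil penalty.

£1,275,500

First 52 days: 52 × £2,740 = £142,480
Remaining days: (78 − 52) × £6,520 = £169,520
Per-day component: £142,480 + £169,520 = £312,000
Base plus per-day: £198,200 + £312,000 = £510,200
Enhancement: 150% of £510,200 = £765,300
Enhanced fine: £510,200 + £765,300 = £1,275,500
Minimum £730,250: £1,275,500 meets the minimum, no increase.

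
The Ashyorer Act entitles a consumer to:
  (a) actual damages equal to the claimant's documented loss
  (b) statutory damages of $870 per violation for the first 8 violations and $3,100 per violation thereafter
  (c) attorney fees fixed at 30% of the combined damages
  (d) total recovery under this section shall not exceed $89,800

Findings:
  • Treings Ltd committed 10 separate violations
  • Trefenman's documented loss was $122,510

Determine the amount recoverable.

$89,800

First 8 violations: 8 × $870 = $6,960
Remaining violations: (10 − 8) × $3,100 = $6,200
Statutory damages: $6,960 + $6,200 = $13,160
Combined damages: $122,510 + $13,160 = $135,670
Attorney fees: 30% of $135,670 = $40,701
Total before cap: $135,670 + $40,701 = $176,371
Cap at $89,800: $176,371 exceeds the cap → $89,800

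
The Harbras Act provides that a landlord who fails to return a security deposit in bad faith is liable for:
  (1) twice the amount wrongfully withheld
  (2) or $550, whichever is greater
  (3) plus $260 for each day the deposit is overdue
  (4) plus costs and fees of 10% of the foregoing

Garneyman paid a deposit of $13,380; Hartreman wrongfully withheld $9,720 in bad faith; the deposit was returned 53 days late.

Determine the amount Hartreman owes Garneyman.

Doubled: 2 × $9,720 = $19,440
Minimum $550: $19,440 meets the minimum, no increase.
Late-return penalty: 53 × $260 = $13,780
Damages plus late penalty: $19,440 + $13,780 = $33,220
Costs and fees: 10% of $33,220 = $3,322
Total recovery: $33,220 + $3,322 = $36,542

$36,542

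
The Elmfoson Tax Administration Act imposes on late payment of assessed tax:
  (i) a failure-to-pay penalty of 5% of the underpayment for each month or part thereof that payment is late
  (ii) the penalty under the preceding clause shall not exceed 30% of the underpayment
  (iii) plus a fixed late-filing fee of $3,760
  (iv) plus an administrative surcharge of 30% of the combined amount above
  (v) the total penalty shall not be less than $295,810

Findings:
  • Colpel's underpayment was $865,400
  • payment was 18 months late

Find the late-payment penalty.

$342,394

Accrued rate: 5% × 18 = 90%, capped at 30% → 30%
Failure-to-pay penalty: 30% of $865,400 = $259,620
Penalty before surcharge: $259,620 + $3,760 = $263,380
Administrative surcharge: 30% of $263,380 = $79,014
Total penalty: $263,380 + $79,014 = $342,394
Minimum $295,810: $342,394 meets the minimum, no increase.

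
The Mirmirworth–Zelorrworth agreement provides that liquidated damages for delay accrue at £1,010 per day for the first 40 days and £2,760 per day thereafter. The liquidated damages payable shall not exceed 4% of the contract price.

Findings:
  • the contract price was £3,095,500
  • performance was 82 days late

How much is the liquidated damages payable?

£123,820

First 40 days: 40 × £1,010 = £40,400
Remaining days: (82 − 40) × £2,760 = £115,920
Accrued per-day damages: £40,400 + £115,920 = £156,320
Cap: 4% of £3,095,500 = £123,820
Cap at £123,820: £156,320 exceeds the cap → £123,820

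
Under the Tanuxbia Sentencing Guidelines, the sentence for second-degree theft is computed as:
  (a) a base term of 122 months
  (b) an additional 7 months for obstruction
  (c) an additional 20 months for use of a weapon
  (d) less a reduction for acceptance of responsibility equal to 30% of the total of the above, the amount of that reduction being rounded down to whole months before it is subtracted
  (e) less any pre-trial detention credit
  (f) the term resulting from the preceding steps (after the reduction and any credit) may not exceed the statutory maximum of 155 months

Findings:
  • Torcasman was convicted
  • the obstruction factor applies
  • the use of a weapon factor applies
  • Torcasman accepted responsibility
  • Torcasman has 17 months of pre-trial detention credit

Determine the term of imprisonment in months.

Obstruction enhancement: +7 months
Use of a weapon enhancement: +20 months
Adjusted term: 122 months + 7 months + 20 months = 149 months
Acceptance of responsibility reduction: 30% of 149 months = 44 months (rounded down)
After reduction: 149 − 44 = 105 months
Less pre-trial detention credit: 105 months − 17 months = 88 months
Cap at 155 months: 88 months is within the cap, no reduction.

88 months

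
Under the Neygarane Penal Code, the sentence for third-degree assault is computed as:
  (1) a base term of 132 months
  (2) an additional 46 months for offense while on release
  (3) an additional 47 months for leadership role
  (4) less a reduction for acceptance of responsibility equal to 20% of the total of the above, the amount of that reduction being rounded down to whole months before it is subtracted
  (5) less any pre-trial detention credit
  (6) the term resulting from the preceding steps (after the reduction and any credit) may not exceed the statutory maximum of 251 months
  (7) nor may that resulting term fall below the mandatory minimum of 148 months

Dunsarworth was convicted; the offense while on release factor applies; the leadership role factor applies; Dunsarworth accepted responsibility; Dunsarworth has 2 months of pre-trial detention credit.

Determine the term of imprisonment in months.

178 months

Offense while on release enhancement: +46 months
Leadership role enhancement: +47 months
Adjusted term: 132 months + 46 months + 47 months = 225 months
Acceptance of responsibility reduction: 20% of 225 months = 45 months (rounded down)
After reduction: 225 − 45 = 180 months
Less pre-trial detention credit: 180 months − 2 months = 178 months
Cap at 251 months: 178 months is within the cap, no reduction.
Minimum 148 months: 178 months meets the minimum, no increase.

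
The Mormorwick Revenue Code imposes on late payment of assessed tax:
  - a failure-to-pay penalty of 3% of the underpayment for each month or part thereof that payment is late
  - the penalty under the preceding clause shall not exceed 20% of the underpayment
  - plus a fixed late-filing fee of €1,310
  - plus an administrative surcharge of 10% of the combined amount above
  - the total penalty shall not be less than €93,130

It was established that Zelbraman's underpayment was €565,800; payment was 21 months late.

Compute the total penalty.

Accrued rate: 3% × 21 = 63%, capped at 20% → 20%
Failure-to-pay penalty: 20% of €565,800 = €113,160
Penalty before surcharge: €113,160 + €1,310 = €114,470
Administrative surcharge: 10% of €114,470 = €11,447
Total penalty: €114,470 + €11,447 = €125,917
Minimum €93,130: €125,917 meets the minimum, no increase.

Penalty: €125,917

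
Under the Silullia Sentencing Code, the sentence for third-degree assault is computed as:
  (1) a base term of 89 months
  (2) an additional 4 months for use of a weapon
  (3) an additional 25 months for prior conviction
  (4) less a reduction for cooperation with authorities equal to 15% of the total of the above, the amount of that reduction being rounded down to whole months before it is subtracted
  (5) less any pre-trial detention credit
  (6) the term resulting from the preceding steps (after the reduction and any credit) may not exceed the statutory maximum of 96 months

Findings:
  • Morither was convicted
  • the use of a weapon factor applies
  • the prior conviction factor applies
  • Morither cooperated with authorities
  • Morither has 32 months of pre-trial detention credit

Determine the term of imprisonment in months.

Use of a weapon enhancement: +4 months
Prior conviction enhancement: +25 months
Adjusted term: 89 months + 4 months + 25 months = 118 months
Cooperation with authorities reduction: 15% of 118 months = 17 months (rounded down)
After reduction: 118 − 17 = 101 months
Less pre-trial detention credit: 101 months − 32 months = 69 months
Cap at 96 months: 69 months is within the cap, no reduction.

69 months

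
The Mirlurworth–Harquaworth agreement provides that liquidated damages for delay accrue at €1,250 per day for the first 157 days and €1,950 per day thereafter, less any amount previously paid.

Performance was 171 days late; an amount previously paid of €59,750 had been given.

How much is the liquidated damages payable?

Liquidated damages: €163,800

First 157 days: 157 × €1,250 = €196,250
Remaining days: (171 − 157) × €1,950 = €27,300
Accrued per-day damages: €196,250 + €27,300 = €223,550
Less amount previously paid: €223,550 − €59,750 = €163,800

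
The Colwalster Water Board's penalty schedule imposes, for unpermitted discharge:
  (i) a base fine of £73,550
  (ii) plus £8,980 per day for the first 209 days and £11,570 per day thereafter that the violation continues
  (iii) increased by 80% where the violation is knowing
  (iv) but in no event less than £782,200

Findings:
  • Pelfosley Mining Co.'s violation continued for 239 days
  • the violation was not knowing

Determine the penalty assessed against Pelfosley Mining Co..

£2,297,470

First 209 days: 209 × £8,980 = £1,876,820
Remaining days: (239 − 209) × £11,570 = £347,100
Per-day component: £1,876,820 + £347,100 = £2,223,920
Base plus per-day: £73,550 + £2,223,920 = £2,297,470
The violation was not knowing: no 80% increase.
Minimum £782,200: £2,297,470 meets the minimum, no increase.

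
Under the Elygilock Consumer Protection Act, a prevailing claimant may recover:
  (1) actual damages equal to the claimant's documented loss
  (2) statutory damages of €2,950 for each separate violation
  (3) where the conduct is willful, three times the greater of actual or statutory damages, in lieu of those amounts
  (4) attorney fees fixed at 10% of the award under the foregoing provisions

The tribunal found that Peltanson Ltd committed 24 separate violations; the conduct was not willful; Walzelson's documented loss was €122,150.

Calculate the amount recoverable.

Statutory damages: 24 × €2,950 = €70,800
Conduct not willful: the in-lieu enhancement does not apply.
Actual plus statutory damages: €122,150 + €70,800 = €192,950
Attorney fees: 10% of €192,950 = €19,295
Total recovery: €192,950 + €19,295 = €212,245

€212,245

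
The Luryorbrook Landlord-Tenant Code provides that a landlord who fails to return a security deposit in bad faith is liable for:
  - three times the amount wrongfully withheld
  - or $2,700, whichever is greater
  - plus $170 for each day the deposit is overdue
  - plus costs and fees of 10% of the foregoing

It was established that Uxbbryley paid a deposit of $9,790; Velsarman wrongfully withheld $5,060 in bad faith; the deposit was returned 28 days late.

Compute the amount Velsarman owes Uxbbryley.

Trebled: 3 × $5,060 = $15,180
Minimum $2,700: $15,180 meets the minimum, no increase.
Late-return penalty: 28 × $170 = $4,760
Damages plus late penalty: $15,180 + $4,760 = $19,940
Costs and fees: 10% of $19,940 = $1,994
Total recovery: $19,940 + $1,994 = $21,934

$21,934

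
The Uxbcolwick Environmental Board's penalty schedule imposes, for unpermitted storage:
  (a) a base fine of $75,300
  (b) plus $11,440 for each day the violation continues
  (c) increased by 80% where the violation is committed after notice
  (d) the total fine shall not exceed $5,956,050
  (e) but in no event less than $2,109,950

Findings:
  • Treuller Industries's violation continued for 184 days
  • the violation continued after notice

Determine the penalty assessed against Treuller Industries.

$3,924,468

Per-day component: 184 × $11,440 = $2,104,960
Base plus per-day: $75,300 + $2,104,960 = $2,180,260
Enhancement: 80% of $2,180,260 = $1,744,208
Enhanced fine: $2,180,260 + $1,744,208 = $3,924,468
Cap at $5,956,050: $3,924,468 is within the cap, no reduction.
Minimum $2,109,950: $3,924,468 meets the minimum, no increase.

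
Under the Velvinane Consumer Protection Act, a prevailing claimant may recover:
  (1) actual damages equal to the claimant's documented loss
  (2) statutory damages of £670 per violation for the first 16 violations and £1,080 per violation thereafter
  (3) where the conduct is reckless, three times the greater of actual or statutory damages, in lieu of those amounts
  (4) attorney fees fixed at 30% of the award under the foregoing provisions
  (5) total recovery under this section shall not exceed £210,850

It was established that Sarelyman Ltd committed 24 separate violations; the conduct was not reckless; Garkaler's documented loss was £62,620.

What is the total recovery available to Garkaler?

£106,574

First 16 violations: 16 × £670 = £10,720
Remaining violations: (24 − 16) × £1,080 = £8,640
Statutory damages: £10,720 + £8,640 = £19,360
Conduct not reckless: the in-lieu enhancement does not apply.
Actual plus statutory damages: £62,620 + £19,360 = £81,980
Attorney fees: 30% of £81,980 = £24,594
Total before cap: £81,980 + £24,594 = £106,574
Cap at £210,850: £106,574 is within the cap, no reduction.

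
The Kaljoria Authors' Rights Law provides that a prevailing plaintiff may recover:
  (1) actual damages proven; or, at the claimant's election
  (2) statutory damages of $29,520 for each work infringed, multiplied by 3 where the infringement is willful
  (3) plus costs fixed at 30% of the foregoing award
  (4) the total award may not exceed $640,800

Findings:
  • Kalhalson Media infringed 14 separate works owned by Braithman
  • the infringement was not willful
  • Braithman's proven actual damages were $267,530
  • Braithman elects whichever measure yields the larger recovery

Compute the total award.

$537,264

Statutory damages: 14 × $29,520 = $413,280
Infringement not willful: no ×3 enhancement.
Greater of actual damages ($267,530) or statutory damages ($413,280): $413,280
Costs: 30% of $413,280 = $123,984
Award plus costs: $413,280 + $123,984 = $537,264
Cap at $640,800: $537,264 is within the cap, no reduction.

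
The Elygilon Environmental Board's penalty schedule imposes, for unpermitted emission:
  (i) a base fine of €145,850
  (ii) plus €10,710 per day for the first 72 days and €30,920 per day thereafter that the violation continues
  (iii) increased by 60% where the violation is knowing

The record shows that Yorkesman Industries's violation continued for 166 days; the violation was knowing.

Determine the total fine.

€6,117,520

First 72 days: 72 × €10,710 = €771,120
Remaining days: (166 − 72) × €30,920 = €2,906,480
Per-day component: €771,120 + €2,906,480 = €3,677,600
Base plus per-day: €145,850 + €3,677,600 = €3,823,450
Enhancement: 60% of €3,823,450 = €2,294,070
Enhanced fine: €3,823,450 + €2,294,070 = €6,117,520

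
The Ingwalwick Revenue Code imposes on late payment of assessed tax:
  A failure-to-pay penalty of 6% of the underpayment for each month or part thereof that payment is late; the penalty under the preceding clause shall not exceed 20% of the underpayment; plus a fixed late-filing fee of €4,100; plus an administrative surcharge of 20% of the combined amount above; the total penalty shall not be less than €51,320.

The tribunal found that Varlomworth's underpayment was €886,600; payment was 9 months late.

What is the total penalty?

€217,704

Accrued rate: 6% × 9 = 54%, capped at 20% → 20%
Failure-to-pay penalty: 20% of €886,600 = €177,320
Penalty before surcharge: €177,320 + €4,100 = €181,420
Administrative surcharge: 20% of €181,420 = €36,284
Total penalty: €181,420 + €36,284 = €217,704
Minimum €51,320: €217,704 meets the minimum, no increase.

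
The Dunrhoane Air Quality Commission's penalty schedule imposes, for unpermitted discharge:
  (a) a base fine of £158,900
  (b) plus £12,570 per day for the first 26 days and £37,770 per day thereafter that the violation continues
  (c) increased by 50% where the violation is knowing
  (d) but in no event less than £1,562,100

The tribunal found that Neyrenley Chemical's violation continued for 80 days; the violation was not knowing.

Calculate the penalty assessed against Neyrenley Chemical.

£2,525,300

First 26 days: 26 × £12,570 = £326,820
Remaining days: (80 − 26) × £37,770 = £2,039,580
Per-day component: £326,820 + £2,039,580 = £2,366,400
Base plus per-day: £158,900 + £2,366,400 = £2,525,300
The violation was not knowing: no 50% increase.
Minimum £1,562,100: £2,525,300 meets the minimum, no increase.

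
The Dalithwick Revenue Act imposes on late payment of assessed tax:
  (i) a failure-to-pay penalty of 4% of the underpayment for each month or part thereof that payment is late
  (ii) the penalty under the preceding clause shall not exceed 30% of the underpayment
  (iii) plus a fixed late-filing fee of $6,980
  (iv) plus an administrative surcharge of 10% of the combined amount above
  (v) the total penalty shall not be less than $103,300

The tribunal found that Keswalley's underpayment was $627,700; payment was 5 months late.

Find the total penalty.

$145,772

Accrued rate: 4% × 5 = 20%, capped at 30% → 20%
Failure-to-pay penalty: 20% of $627,700 = $125,540
Penalty before surcharge: $125,540 + $6,980 = $132,520
Administrative surcharge: 10% of $132,520 = $13,252
Total penalty: $132,520 + $13,252 = $145,772
Minimum $103,300: $145,772 meets the minimum, no increase.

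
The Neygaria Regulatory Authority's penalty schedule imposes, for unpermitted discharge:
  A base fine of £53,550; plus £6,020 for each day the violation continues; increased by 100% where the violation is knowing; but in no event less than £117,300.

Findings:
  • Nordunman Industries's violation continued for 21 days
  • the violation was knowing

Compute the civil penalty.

£359,940

Per-day component: 21 × £6,020 = £126,420
Base plus per-day: £53,550 + £126,420 = £179,970
Enhancement: 100% of £179,970 = £179,970
Enhanced fine: £179,970 + £179,970 = £359,940
Minimum £117,300: £359,940 meets the minimum, no increase.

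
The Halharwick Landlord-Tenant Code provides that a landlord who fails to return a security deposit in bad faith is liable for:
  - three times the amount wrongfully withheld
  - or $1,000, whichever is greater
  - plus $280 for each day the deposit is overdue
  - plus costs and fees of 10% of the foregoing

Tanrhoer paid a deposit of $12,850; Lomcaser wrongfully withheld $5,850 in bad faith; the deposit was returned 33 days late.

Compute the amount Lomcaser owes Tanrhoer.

Trebled: 3 × $5,850 = $17,550
Minimum $1,000: $17,550 meets the minimum, no increase.
Late-return penalty: 33 × $280 = $9,240
Damages plus late penalty: $17,550 + $9,240 = $26,790
Costs and fees: 10% of $26,790 = $2,679
Total recovery: $26,790 + $2,679 = $29,469

Recovery: $29,469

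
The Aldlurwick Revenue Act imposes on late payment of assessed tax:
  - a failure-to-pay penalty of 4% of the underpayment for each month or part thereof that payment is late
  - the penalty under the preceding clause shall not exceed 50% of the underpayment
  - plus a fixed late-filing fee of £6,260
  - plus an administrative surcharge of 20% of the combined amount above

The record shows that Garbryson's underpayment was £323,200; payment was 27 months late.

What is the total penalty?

£201,432

Accrued rate: 4% × 27 = 108%, capped at 50% → 50%
Failure-to-pay penalty: 50% of £323,200 = £161,600
Penalty before surcharge: £161,600 + £6,260 = £167,860
Administrative surcharge: 20% of £167,860 = £33,572
Total penalty: £167,860 + £33,572 = £201,432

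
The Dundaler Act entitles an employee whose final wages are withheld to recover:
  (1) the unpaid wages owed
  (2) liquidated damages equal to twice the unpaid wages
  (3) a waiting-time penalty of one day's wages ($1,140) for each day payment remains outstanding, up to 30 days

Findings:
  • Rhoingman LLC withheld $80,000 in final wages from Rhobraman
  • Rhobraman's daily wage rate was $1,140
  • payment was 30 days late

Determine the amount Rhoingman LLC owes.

$274,200

Doubled: 2 × $80,000 = $160,000
Penalty days: min(30, 30) = 30
Waiting-time penalty: 30 × $1,140 = $34,200
Total award: $80,000 + $160,000 + $34,200 = $274,200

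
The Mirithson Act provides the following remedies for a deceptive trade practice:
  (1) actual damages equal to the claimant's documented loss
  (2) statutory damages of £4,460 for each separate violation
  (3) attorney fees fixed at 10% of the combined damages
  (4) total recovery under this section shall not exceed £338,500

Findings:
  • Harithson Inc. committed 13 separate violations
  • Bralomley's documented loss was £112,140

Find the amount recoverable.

Total recovery: £187,132

Statutory damages: 13 × £4,460 = £57,980
Combined damages: £112,140 + £57,980 = £170,120
Attorney fees: 10% of £170,120 = £17,012
Total before cap: £170,120 + £17,012 = £187,132
Cap at £338,500: £187,132 is within the cap, no reduction.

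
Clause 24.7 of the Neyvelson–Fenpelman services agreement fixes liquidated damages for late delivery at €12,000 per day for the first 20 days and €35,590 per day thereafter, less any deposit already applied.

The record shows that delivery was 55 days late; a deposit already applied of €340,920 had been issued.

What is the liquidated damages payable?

First 20 days: 20 × €12,000 = €240,000
Remaining days: (55 − 20) × €35,590 = €1,245,650
Accrued per-day damages: €240,000 + €1,245,650 = €1,485,650
Less deposit already applied: €1,485,650 − €340,920 = €1,144,730

€1,144,730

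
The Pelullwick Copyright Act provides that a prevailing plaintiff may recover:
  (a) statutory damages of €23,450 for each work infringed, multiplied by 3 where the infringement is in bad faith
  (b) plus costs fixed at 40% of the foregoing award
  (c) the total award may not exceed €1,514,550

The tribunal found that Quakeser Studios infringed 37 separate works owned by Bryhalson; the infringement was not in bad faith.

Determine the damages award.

Statutory damages: 37 × €23,450 = €867,650
Infringement not in bad faith: no ×3 enhancement.
Costs: 40% of €867,650 = €347,060
Award plus costs: €867,650 + €347,060 = €1,214,710
Cap at €1,514,550: €1,214,710 is within the cap, no reduction.

Award: €1,214,710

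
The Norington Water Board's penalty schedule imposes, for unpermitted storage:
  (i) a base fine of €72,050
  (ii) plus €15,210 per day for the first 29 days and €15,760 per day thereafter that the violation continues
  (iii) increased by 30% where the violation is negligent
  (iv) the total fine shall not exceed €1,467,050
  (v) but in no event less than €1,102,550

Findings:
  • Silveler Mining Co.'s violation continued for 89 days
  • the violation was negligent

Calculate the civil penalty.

First 29 days: 29 × €15,210 = €441,090
Remaining days: (89 − 29) × €15,760 = €945,600
Per-day component: €441,090 + €945,600 = €1,386,690
Base plus per-day: €72,050 + €1,386,690 = €1,458,740
Enhancement: 30% of €1,458,740 = €437,622
Enhanced fine: €1,458,740 + €437,622 = €1,896,362
Cap at €1,467,050: €1,896,362 exceeds the cap → €1,467,050
Minimum €1,102,550: €1,467,050 meets the minimum, no increase.

€1,467,050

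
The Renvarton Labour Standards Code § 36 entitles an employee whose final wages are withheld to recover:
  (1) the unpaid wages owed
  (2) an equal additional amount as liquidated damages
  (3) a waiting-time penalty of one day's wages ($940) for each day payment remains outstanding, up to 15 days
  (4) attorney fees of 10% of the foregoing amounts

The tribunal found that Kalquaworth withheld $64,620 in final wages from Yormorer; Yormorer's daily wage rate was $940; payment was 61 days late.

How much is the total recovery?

Liquidated damages (equal amount): $64,620
Penalty days: min(61, 15) = 15
Waiting-time penalty: 15 × $940 = $14,100
Subtotal: $64,620 + $64,620 + $14,100 = $143,340
Attorney fees: 10% of $143,340 = $14,334
Total award: $143,340 + $14,334 = $157,674

$157,674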